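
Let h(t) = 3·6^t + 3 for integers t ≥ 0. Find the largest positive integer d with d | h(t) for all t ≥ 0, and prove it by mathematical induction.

d = 3

Computing the first values: h(0) = 6 and h(1) = 21; gcd(6, 21) = 3, so d ≤ 3.
We prove 3 | 3·6^t + 3 for all t ≥ 0 by induction on t.
Base case (t = 0): h(0) = 6 = 3·(2), so 3 | h(0).
Inductive step: assume the claim holds for t = i, i.e. 3 | h(i). Then
h(i+1) = 3·6^(i+1) + 3 = 6·(3·6^i + 3) - 15 = 6·h(i) - 15. The first term is divisible by 3 by the inductive hypothesis, and -15 is divisible by 3. Hence 3 | h(i+1).
By the principle of mathematical induction, the result holds for all t ≥ 0.
Therefore the largest such d is 3.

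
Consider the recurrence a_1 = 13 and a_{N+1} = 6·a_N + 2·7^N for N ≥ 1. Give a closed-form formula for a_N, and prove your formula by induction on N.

Computing the first terms: a_1 = 13, a_2 = 92, a_3 = 650. This suggests a_N = -6^(N - 1) + 2·7^N.
Base case (N = 1): the formula gives 13 = 13 = a_1.
Inductive step: suppose the statement holds for some r ≥ 1, so a_r = -6^(r - 1) + 2·7^r.
Then a_{r+1} = 6·a_r + 2·7^r = 6·(-6^(r - 1) + 2·7^r) + 2·7^r = -6^r + 2·7^(r + 1) = -6^((r+1) - 1) + 2·7^(r+1),
which is the claimed formula at N = r+1.
By the principle of mathematical induction, the result holds for all N ≥ 1.

a_N = -6^(N - 1) + 2·7^N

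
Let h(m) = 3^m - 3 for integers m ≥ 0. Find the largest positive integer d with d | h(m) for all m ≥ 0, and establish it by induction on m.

d = 2

Computing the first values: h(0) = -2 and h(1) = 0; gcd(-2, 0) = 2, so d ≤ 2.
We prove 2 | 3^m - 3 for all m ≥ 0 by induction on m.
Base step (m = 0): h(0) = -2 = 2·(-1), so 2 | h(0).
For the inductive step, assume it holds for an arbitrary k ≥ 0, i.e. 2 | h(k). Then
h(k+1) = 3^(k+1) - 3 = 3·(3^k - 3) + 6 = 3·h(k) + 6. The first term is divisible by 2 by the inductive hypothesis, and 6 is divisible by 2. Hence 2 | h(k+1).
By the principle of mathematical induction, the result holds for all m ≥ 0.
Therefore the largest such d is 2.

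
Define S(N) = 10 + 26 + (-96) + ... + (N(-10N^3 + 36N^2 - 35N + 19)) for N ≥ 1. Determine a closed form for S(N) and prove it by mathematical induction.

S(N) = -N(N + 1)(2N^3 - 6N^2 + 3N - 4)

We claim S(N) = -N(N + 1)(2N^3 - 6N^2 + 3N - 4) for all N ≥ 1.
When N = 1: S(1) = 10, and the closed form gives 10. They agree.
Inductive step: assume the claim holds for N = k, so S(k) = k(-2k^4 + 4k^3 + 3k^2 + k + 4).
Then S(k+1) = S(k) + (-10k^4 - 4k^3 + 13k^2 + 17k + 10) = (k(-2k^4 + 4k^3 + 3k^2 + k + 4)) + (-10k^4 - 4k^3 + 13k^2 + 17k + 10).
Simplifying, S(k+1) = -(k + 1)(k + 2)(2k^3 - 3k - 5) = -(k+1)((k+1) + 1)(2(k+1)^3 - 6(k+1)^2 + 3(k+1) - 4),
which is the closed form with N = k+1.
This completes the induction.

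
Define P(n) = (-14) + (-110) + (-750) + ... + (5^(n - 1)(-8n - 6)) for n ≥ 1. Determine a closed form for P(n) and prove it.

P(n) = -5^n(2n + 1) + 1

We claim P(n) = -5^n(2n + 1) + 1 for all n ≥ 1.
Base step (n = 1): P(1) = -14, and the closed form gives -14. They agree.
Inductive step: assume the claim holds for n = p, so P(p) = -5^p(2p + 1) + 1.
Then P(p+1) = P(p) + (5^p(-8p - 14)) = (-5^p(2p + 1) + 1) + (5^p(-8p - 14)).
Simplifying, P(p+1) = -10·5^p·p - 15·5^p + 1 = -5^(p+1)(2(p+1) + 1) + 1,
which is the closed form with n = p+1.
By the principle of mathematical induction, the result holds for all n ≥ 1.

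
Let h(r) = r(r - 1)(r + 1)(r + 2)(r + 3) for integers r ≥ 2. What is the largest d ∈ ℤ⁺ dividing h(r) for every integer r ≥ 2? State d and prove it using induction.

d = 120

Computing the first values: h(2) = 120 and h(3) = 720; gcd(120, 720) = 120, so d ≤ 120.
We prove 120 | r(r - 1)(r + 1)(r + 2)(r + 3) for all r ≥ 2 by induction on r.
Base step (r = 2): h(2) = 120 = 120·(1), so 120 | h(2).
For the inductive step, assume it holds for an arbitrary i ≥ 2, i.e. 120 | h(i). Then
h(i+1) − h(i) = i·(i+1)·(i+2)·(i+3)·(i+4) − (i-1)·i·(i+1)·(i+2)·(i+3) = i·(i+1)·(i+2)·(i+3)·[(i+4) − (i-1)] = 5·i·(i+1)·(i+2)·(i+3). The product of 4 consecutive integers is divisible by (4)! = 24, so h(i+1) − h(i) is divisible by 5·24 = 120. By the inductive hypothesis 120 | h(i), hence 120 | h(i+1).
By the principle of mathematical induction, the result holds for all r ≥ 2.
Therefore the largest such d is 120.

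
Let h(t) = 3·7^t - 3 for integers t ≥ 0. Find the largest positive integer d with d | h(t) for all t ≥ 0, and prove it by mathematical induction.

d = 18

Computing the first values: h(0) = 0 and h(1) = 18; gcd(0, 18) = 18, so d ≤ 18.
We prove 18 | 3·7^t - 3 for all t ≥ 0 by induction on t.
Base case (t = 0): h(0) = 0 = 18·(0), so 18 | h(0).
Inductive step: suppose the statement holds for some k ≥ 0, i.e. 18 | h(k). Then
h(k+1) = 3·7^(k+1) - 3 = 7·(3·7^k - 3) + 18 = 7·h(k) + 18. The first term is divisible by 18 by the inductive hypothesis, and 18 is divisible by 18. Hence 18 | h(k+1).
This completes the induction.
Therefore the largest such d is 18.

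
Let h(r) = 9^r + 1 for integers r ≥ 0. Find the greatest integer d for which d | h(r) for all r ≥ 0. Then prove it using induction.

Computing the first values: h(0) = 2 and h(1) = 10; gcd(2, 10) = 2, so d ≤ 2.
We prove 2 | 9^r + 1 for all r ≥ 0 by induction on r.
Base step (r = 0): h(0) = 2 = 2·(1), so 2 | h(0).
Suppose the result is true for r = k, i.e. 2 | h(k). Then
h(k+1) = 9^(k+1) + 1 = 9·(9^k + 1) - 8 = 9·h(k) - 8. The first term is divisible by 2 by the inductive hypothesis, and -8 is divisible by 2. Hence 2 | h(k+1).
Hence, by induction on r, the claim holds for every r ≥ 0.
Therefore the largest such d is 2.

d = 2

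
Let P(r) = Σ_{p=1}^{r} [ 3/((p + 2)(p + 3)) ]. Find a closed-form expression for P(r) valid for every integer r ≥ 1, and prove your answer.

We claim P(r) = r/(r + 3) for all r ≥ 1.
For the base case r = 1: P(1) = 1/4, and the closed form gives 1/4. They agree.
For the inductive step, assume it holds for an arbitrary p ≥ 1, so P(p) = p/(p + 3).
Then P(p+1) = P(p) + (3/((p + 3)(p + 4))) = (p/(p + 3)) + (3/((p + 3)(p + 4))).
Simplifying, P(p+1) = (p + 1)/(p + 4) = (p+1)/((p+1) + 3),
which is the closed form with r = p+1.
Hence, by induction on r, the claim holds for every r ≥ 1.

P(r) = r/(r + 3)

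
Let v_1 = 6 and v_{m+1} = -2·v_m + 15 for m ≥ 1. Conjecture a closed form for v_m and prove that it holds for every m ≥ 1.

Computing the first terms: v_1 = 6, v_2 = 3, v_3 = 9. This suggests v_m = (-2)^(m - 1) + 5.
When m = 1: the formula gives 6 = 6 = v_1.
Inductive step: suppose the statement holds for some j ≥ 1, so v_j = (-2)^(j - 1) + 5.
Then v_{j+1} = -2·v_j + 15 = -2·((-2)^(j - 1) + 5) + 15 = (-2)^j + 5 = (-2)^((j+1) - 1) + 5,
which is the claimed formula at m = j+1.
This completes the induction.

v_m = (-2)^(m - 1) + 5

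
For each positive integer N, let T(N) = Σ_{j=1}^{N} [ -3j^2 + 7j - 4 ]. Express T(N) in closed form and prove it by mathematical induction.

We claim T(N) = -N(N - 1)^2 for all N ≥ 1.
Base step (N = 1): T(1) = 0, and the closed form gives 0. They agree.
For the inductive step, assume it holds for an arbitrary j ≥ 1, so T(j) = j(-j^2 + 2j - 1).
Then T(j+1) = T(j) + (j(-3j + 1)) = (j(-j^2 + 2j - 1)) + (j(-3j + 1)).
Simplifying, T(j+1) = -j^2·(j + 1) = -(j+1)((j+1) - 1)^2,
which is the closed form with N = j+1.
Hence, by induction on N, the claim holds for every N ≥ 1.

T(N) = -N(N - 1)^2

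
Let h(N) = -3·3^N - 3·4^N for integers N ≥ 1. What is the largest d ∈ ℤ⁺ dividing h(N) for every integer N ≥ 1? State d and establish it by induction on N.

Computing the first values: h(1) = -21 and h(2) = -75; gcd(-21, -75) = 3, so d ≤ 3.
We prove 3 | -3·3^N - 3·4^N for all N ≥ 1 by induction on N.
Base step (N = 1): h(1) = -21 = 3·(-7), so 3 | h(1).
For the inductive step, assume it holds for an arbitrary k ≥ 1, i.e. 3 | h(k). Then
h(k+1) − 4·h(k) = (-3·3^(k+1) - 3·4^(k+1)) − 4·(-3·3^k - 3·4^k) = (-3)·3^k·(3 − 4) = (3)·3^k. Since 3 | h(k) by the inductive hypothesis, 3 | 4·h(k); and 3 | 3 since 3 = 3·1. Therefore 3 | h(k+1).
Hence, by induction on N, the claim holds for every N ≥ 1.
Therefore the largest such d is 3.

d = 3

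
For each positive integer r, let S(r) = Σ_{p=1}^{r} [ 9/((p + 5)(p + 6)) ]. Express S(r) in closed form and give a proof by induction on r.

S(r) = 3r/(2(r + 6))

We claim S(r) = 3r/(2(r + 6)) for all r ≥ 1.
When r = 1: S(1) = 3/14, and the closed form gives 3/14. They agree.
Inductive step: assume the claim holds for r = p, so S(p) = 3p/(2(p + 6)).
Then S(p+1) = S(p) + (9/((p + 6)(p + 7))) = (3p/(2(p + 6))) + (9/((p + 6)(p + 7))).
Simplifying, S(p+1) = 3(p + 1)/(2(p + 7)) = 3(p+1)/(2((p+1) + 6)),
which is the closed form with r = p+1.
Hence, by induction on r, the claim holds for every r ≥ 1.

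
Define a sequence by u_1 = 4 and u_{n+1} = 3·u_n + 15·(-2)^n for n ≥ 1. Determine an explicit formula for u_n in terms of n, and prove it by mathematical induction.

u_n = -3(-2)^n - 2·3^(n - 1)

Computing the first terms: u_1 = 4, u_2 = -18, u_3 = 6. This suggests u_n = -3(-2)^n - 2·3^(n - 1).
Base step (n = 1): the formula gives 4 = 4 = u_1.
Inductive step: assume the claim holds for n = m, so u_m = -3(-2)^m - 2·3^(m - 1).
Then u_{m+1} = 3·u_m + 15·(-2)^m = 3·(-3(-2)^m - 2·3^(m - 1)) + 15·(-2)^m = -3(-2)^(m + 1) - 2·3^m = -3(-2)^(m+1) - 2·3^((m+1) - 1),
which is the claimed formula at n = m+1.
Hence, by induction on n, the claim holds for every n ≥ 1.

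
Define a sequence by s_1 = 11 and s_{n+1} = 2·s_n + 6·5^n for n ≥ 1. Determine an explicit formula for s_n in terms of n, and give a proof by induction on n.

s_n = 2^(n - 1) + 2·5^n

Computing the first terms: s_1 = 11, s_2 = 52, s_3 = 254. This suggests s_n = 2^(n - 1) + 2·5^n.
For the base case n = 1: the formula gives 11 = 11 = s_1.
For the inductive step, assume it holds for an arbitrary i ≥ 1, so s_i = 2^(i - 1) + 2·5^i.
Then s_{i+1} = 2·s_i + 6·5^i = 2·(2^(i - 1) + 2·5^i) + 6·5^i = 2^i + 2·5^(i + 1) = 2^((i+1) - 1) + 2·5^(i+1),
which is the claimed formula at n = i+1.
By the principle of mathematical induction, the result holds for all n ≥ 1.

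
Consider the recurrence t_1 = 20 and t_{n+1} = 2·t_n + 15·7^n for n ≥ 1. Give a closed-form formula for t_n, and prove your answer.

t_n = -2^(n - 1) + 3·7^n

Computing the first terms: t_1 = 20, t_2 = 145, t_3 = 1025. This suggests t_n = -2^(n - 1) + 3·7^n.
Base step (n = 1): the formula gives 20 = 20 = t_1.
For the inductive step, assume it holds for an arbitrary j ≥ 1, so t_j = -2^(j - 1) + 3·7^j.
Then t_{j+1} = 2·t_j + 15·7^j = 2·(-2^(j - 1) + 3·7^j) + 15·7^j = -2^j + 3·7^(j + 1) = -2^((j+1) - 1) + 3·7^(j+1),
which is the claimed formula at n = j+1.
Hence, by induction on n, the claim holds for every n ≥ 1.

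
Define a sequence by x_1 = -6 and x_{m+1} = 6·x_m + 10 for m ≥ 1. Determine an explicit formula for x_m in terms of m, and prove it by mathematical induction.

x_m = -4·6^(m - 1) - 2

Computing the first terms: x_1 = -6, x_2 = -26, x_3 = -146. This suggests x_m = -4·6^(m - 1) - 2.
Base case (m = 1): the formula gives -6 = -6 = x_1.
Suppose the result is true for m = k, so x_k = -4·6^(k - 1) - 2.
Then x_{k+1} = 6·x_k + 10 = 6·(-4·6^(k - 1) - 2) + 10 = -4·6^k - 2 = -4·6^((k+1) - 1) - 2,
which is the claimed formula at m = k+1.
By induction, the statement is established for all m ≥ 1.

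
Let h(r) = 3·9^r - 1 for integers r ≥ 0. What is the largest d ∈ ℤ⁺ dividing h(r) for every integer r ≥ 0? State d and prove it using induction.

Computing the first values: h(0) = 2 and h(1) = 26; gcd(2, 26) = 2, so d ≤ 2.
We prove 2 | 3·9^r - 1 for all r ≥ 0 by induction on r.
For the base case r = 0: h(0) = 2 = 2·(1), so 2 | h(0).
Inductive step: assume the claim holds for r = i, i.e. 2 | h(i). Then
h(i+1) = 3·9^(i+1) - 1 = 9·(3·9^i - 1) + 8 = 9·h(i) + 8. The first term is divisible by 2 by the inductive hypothesis, and 8 is divisible by 2. Hence 2 | h(i+1).
By induction, the statement is established for all r ≥ 0.
Therefore the largest such d is 2.

d = 2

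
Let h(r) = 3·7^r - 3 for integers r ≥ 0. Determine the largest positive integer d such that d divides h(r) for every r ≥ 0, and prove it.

Computing the first values: h(0) = 0 and h(1) = 18; gcd(0, 18) = 18, so d ≤ 18.
We prove 18 | 3·7^r - 3 for all r ≥ 0 by induction on r.
Base step (r = 0): h(0) = 0 = 18·(0), so 18 | h(0).
Suppose the result is true for r = m, i.e. 18 | h(m). Then
h(m+1) = 3·7^(m+1) - 3 = 7·(3·7^m - 3) + 18 = 7·h(m) + 18. The first term is divisible by 18 by the inductive hypothesis, and 18 is divisible by 18. Hence 18 | h(m+1).
By induction, the statement is established for all r ≥ 0.
Therefore the largest such d is 18.

d = 18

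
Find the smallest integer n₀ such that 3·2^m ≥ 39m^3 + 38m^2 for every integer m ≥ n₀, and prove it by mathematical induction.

n₀ = 16

At m = 15: 98304 < 140175, so the inequality fails and n₀ ≥ 16. We prove 3·2^m ≥ 39m^3 + 38m^2 for all m ≥ 16.
When m = 16: 3·2^m = 196608 and 39m^3 + 38m^2 = 169472, so 196608 ≥ 169472.
Inductive step: assume the claim holds for m = j, so 3·2^j ≥ 39j^3 + 38j^2.
Then 3·2^(j + 1) = 2·(3·2^j) ≥ 2·(39j^3 + 38j^2).
Also, for j ≥ 16 we have 2·(39j^3 + 38j^2) ≥ 39(j+1)^3 + 38(j+1)^2, since 2·(39j^3 + 38j^2) − (39(j+1)^3 + 38(j+1)^2) = 39j^3 - 79j^2 - 193j - 77, which is nonnegative for all j ≥ 16.
Combining, 3·2^(j + 1) ≥ 39(j+1)^3 + 38(j+1)^2.
This completes the induction.
Hence the smallest such n₀ is 16.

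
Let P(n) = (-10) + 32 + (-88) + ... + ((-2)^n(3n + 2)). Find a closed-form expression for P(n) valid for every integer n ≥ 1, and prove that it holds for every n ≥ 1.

We claim P(n) = 2(-2)^n(n + 1) - 2 for all n ≥ 1.
When n = 1: P(1) = -10, and the closed form gives -10. They agree.
Inductive step: suppose the statement holds for some m ≥ 1, so P(m) = 2(-2)^m(m + 1) - 2.
Then P(m+1) = P(m) + ((-2)^(m + 1)(3m + 5)) = (2(-2)^m(m + 1) - 2) + ((-2)^(m + 1)(3m + 5)).
Simplifying, P(m+1) = -4(-2)^m·m - 8(-2)^m - 2 = 2(-2)^(m+1)((m+1) + 1) - 2,
which is the closed form with n = m+1.
This completes the induction.

P(n) = 2(-2)^n(n + 1) - 2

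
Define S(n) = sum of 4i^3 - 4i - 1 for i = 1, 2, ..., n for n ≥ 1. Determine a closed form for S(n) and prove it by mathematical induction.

We claim S(n) = n(n^3 + 2n^2 - n - 3) for all n ≥ 1.
When n = 1: S(1) = -1, and the closed form gives -1. They agree.
Suppose the result is true for n = i, so S(i) = i(i^3 + 2i^2 - i - 3).
Then S(i+1) = S(i) + (-4i + 4(i + 1)^3 - 5) = (i(i^3 + 2i^2 - i - 3)) + (-4i + 4(i + 1)^3 - 5).
Simplifying, S(i+1) = (i + 1)(i^3 + 5i^2 + 6i - 1) = (i+1)((i+1)^3 + 2(i+1)^2 - (i+1) - 3),
which is the closed form with n = i+1.
By induction, the statement is established for all n ≥ 1.

S(n) = n(n^3 + 2n^2 - n - 3)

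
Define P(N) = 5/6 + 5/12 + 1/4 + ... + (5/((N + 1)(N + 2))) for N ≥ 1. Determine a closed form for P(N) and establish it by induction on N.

We claim P(N) = 5N/(2(N + 2)) for all N ≥ 1.
For the base case N = 1: P(1) = 5/6, and the closed form gives 5/6. They agree.
Inductive step: assume the claim holds for N = i, so P(i) = 5i/(2(i + 2)).
Then P(i+1) = P(i) + (5/((i + 2)(i + 3))) = (5i/(2(i + 2))) + (5/((i + 2)(i + 3))).
Simplifying, P(i+1) = 5(i + 1)/(2(i + 3)) = 5(i+1)/(2((i+1) + 2)),
which is the closed form with N = i+1.
Hence, by induction on N, the claim holds for every N ≥ 1.

P(N) = 5N/(2(N + 2))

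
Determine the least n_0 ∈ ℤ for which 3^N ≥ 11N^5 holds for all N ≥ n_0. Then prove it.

At N = 14: 4782969 < 5916064, so the inequality fails and n_0 ≥ 15. We prove 3^N ≥ 11N^5 for all N ≥ 15.
Base case (N = 15): 3^N = 14348907 and 11N^5 = 8353125, so 14348907 ≥ 8353125.
Inductive step: suppose the statement holds for some p ≥ 15, so 3^p ≥ 11p^5.
Then 3^(p + 1) = 3·(3^p) ≥ 3·(11p^5).
Also, for p ≥ 15 we have 3·(11p^5) ≥ 11(p+1)^5, since 3 ≥ (1 + 1/p)^5 for all p ≥ 15.
Combining, 3^(p + 1) ≥ 11(p+1)^5.
By induction, the statement is established for all N ≥ 15.
Hence the smallest such n_0 is 15.

n_0 = 15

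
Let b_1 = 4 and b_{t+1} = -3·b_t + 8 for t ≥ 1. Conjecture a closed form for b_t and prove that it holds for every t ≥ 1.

Computing the first terms: b_1 = 4, b_2 = -4, b_3 = 20. This suggests b_t = 2(-3)^(t - 1) + 2.
When t = 1: the formula gives 4 = 4 = b_1.
Inductive step: suppose the statement holds for some j ≥ 1, so b_j = 2(-3)^(j - 1) + 2.
Then b_{j+1} = -3·b_j + 8 = -3·(2(-3)^(j - 1) + 2) + 8 = 2(-3)^j + 2 = 2(-3)^((j+1) - 1) + 2,
which is the claimed formula at t = j+1.
Hence, by induction on t, the claim holds for every t ≥ 1.

b_t = 2(-3)^(t - 1) + 2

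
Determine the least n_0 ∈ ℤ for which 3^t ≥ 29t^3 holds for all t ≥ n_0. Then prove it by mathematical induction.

n_0 = 10

At t = 9: 19683 < 21141, so the inequality fails and n_0 ≥ 10. We prove 3^t ≥ 29t^3 for all t ≥ 10.
When t = 10: 3^t = 59049 and 29t^3 = 29000, so 59049 ≥ 29000.
For the inductive step, assume it holds for an arbitrary k ≥ 10, so 3^k ≥ 29k^3.
Then 3^(k + 1) = 3·(3^k) ≥ 3·(29k^3).
Also, for k ≥ 10 we have 3·(29k^3) ≥ 29(k+1)^3, since 3 ≥ (1 + 1/k)^3 for all k ≥ 10.
Combining, 3^(k + 1) ≥ 29(k+1)^3.
By induction, the statement is established for all t ≥ 10.
Hence the smallest such n_0 is 10.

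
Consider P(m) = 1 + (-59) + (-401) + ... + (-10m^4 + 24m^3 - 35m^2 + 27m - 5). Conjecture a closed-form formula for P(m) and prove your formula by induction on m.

We claim P(m) = -m(2m^4 - m^3 + 3m^2 - 2m - 3) for all m ≥ 1.
Base step (m = 1): P(1) = 1, and the closed form gives 1. They agree.
Inductive step: assume the claim holds for m = j, so P(j) = j(-2j^4 + j^3 - 3j^2 + 2j + 3).
Then P(j+1) = P(j) + (-10j^4 - 16j^3 - 23j^2 - 11j + 1) = (j(-2j^4 + j^3 - 3j^2 + 2j + 3)) + (-10j^4 - 16j^3 - 23j^2 - 11j + 1).
Simplifying, P(j+1) = -(j + 1)(2j^4 + 7j^3 + 12j^2 + 9j - 1) = -(j+1)(2(j+1)^4 - (j+1)^3 + 3(j+1)^2 - 2(j+1) - 3),
which is the closed form with m = j+1.
By the principle of mathematical induction, the result holds for all m ≥ 1.

P(m) = -m(2m^4 - m^3 + 3m^2 - 2m - 3)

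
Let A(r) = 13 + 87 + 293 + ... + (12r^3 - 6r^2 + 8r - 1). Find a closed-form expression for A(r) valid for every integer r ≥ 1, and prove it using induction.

We claim A(r) = r(3r^3 + 4r^2 + 4r + 2) for all r ≥ 1.
Base step (r = 1): A(1) = 13, and the closed form gives 13. They agree.
Inductive step: assume the claim holds for r = m, so A(m) = m(3m^3 + 4m^2 + 4m + 2).
Then A(m+1) = A(m) + (12m^3 + 30m^2 + 32m + 13) = (m(3m^3 + 4m^2 + 4m + 2)) + (12m^3 + 30m^2 + 32m + 13).
Simplifying, A(m+1) = (m + 1)(3m^3 + 13m^2 + 21m + 13) = (m+1)(3(m+1)^3 + 4(m+1)^2 + 4(m+1) + 2),
which is the closed form with r = m+1.
By the principle of mathematical induction, the result holds for all r ≥ 1.

A(r) = r(3r^3 + 4r^2 + 4r + 2)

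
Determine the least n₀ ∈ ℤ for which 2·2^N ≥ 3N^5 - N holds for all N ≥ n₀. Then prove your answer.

At N = 23: 16777216 < 19309006, so the inequality fails and n₀ ≥ 24. We prove 2·2^N ≥ 3N^5 - N for all N ≥ 24.
For the base case N = 24: 2·2^N = 33554432 and 3N^5 - N = 23887848, so 33554432 ≥ 23887848.
Inductive step: suppose the statement holds for some k ≥ 24, so 2·2^k ≥ 3k^5 - k.
Then 2·2^(k + 1) = 2·(2·2^k) ≥ 2·(3k^5 - k).
Also, for k ≥ 24 we have 2·(3k^5 - k) ≥ 3(k+1)^5 - (k+1), since 2·(3k^5 - k) − (3(k+1)^5 - (k+1)) = 3k^5 - 15k^4 - 30k^3 - 30k^2 - 16k - 2, which is nonnegative for all k ≥ 24.
Combining, 2·2^(k + 1) ≥ 3(k+1)^5 - (k+1).
This completes the induction.
Hence the smallest such n₀ is 24.

n₀ = 24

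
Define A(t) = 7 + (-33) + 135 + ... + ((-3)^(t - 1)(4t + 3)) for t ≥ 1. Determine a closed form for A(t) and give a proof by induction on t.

A(t) = -(-3)^t(t + 1) + 1

We claim A(t) = -(-3)^t(t + 1) + 1 for all t ≥ 1.
For the base case t = 1: A(1) = 7, and the closed form gives 7. They agree.
Suppose the result is true for t = p, so A(p) = -(-3)^p(p + 1) + 1.
Then A(p+1) = A(p) + ((-3)^p(4p + 7)) = (-(-3)^p(p + 1) + 1) + ((-3)^p(4p + 7)).
Simplifying, A(p+1) = 3(-3)^p·p + 6(-3)^p + 1 = -(-3)^(p+1)((p+1) + 1) + 1,
which is the closed form with t = p+1.
This completes the induction.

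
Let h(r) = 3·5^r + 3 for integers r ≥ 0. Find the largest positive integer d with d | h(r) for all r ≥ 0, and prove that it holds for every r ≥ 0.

Computing the first values: h(0) = 6 and h(1) = 18; gcd(6, 18) = 6, so d ≤ 6.
We prove 6 | 3·5^r + 3 for all r ≥ 0 by induction on r.
For the base case r = 0: h(0) = 6 = 6·(1), so 6 | h(0).
Inductive step: suppose the statement holds for some m ≥ 0, i.e. 6 | h(m). Then
h(m+1) = 3·5^(m+1) + 3 = 5·(3·5^m + 3) - 12 = 5·h(m) - 12. The first term is divisible by 6 by the inductive hypothesis, and -12 is divisible by 6. Hence 6 | h(m+1).
Hence, by induction on r, the claim holds for every r ≥ 0.
Therefore the largest such d is 6.

d = 6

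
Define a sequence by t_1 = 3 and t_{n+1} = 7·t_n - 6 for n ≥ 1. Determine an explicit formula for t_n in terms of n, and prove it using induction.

t_n = 2·7^(n - 1) + 1

Computing the first terms: t_1 = 3, t_2 = 15, t_3 = 99. This suggests t_n = 2·7^(n - 1) + 1.
Base case (n = 1): the formula gives 3 = 3 = t_1.
Inductive step: assume the claim holds for n = p, so t_p = 2·7^(p - 1) + 1.
Then t_{p+1} = 7·t_p - 6 = 7·(2·7^(p - 1) + 1) - 6 = 2·7^p + 1 = 2·7^((p+1) - 1) + 1,
which is the claimed formula at n = p+1.
This completes the induction.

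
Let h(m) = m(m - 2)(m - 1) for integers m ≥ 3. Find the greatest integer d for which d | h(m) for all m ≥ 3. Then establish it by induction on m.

Computing the first values: h(3) = 6 and h(4) = 24; gcd(6, 24) = 6, so d ≤ 6.
We prove 6 | m(m - 2)(m - 1) for all m ≥ 3 by induction on m.
For the base case m = 3: h(3) = 6 = 6·(1), so 6 | h(3).
For the inductive step, assume it holds for an arbitrary r ≥ 3, i.e. 6 | h(r). Then
h(r+1) − h(r) = (r-1)·r·(r+1) − (r-2)·(r-1)·r = (r-1)·r·[(r+1) − (r-2)] = 3·(r-1)·r. The product of 2 consecutive integers is divisible by (2)! = 2, so h(r+1) − h(r) is divisible by 3·2 = 6. By the inductive hypothesis 6 | h(r), hence 6 | h(r+1).
Hence, by induction on m, the claim holds for every m ≥ 3.
Therefore the largest such d is 6.

d = 6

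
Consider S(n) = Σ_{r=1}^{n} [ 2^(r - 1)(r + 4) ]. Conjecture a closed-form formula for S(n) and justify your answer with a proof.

We claim S(n) = 2^n(n + 3) - 3 for all n ≥ 1.
Base case (n = 1): S(1) = 5, and the closed form gives 5. They agree.
Suppose the result is true for n = r, so S(r) = 2^r(r + 3) - 3.
Then S(r+1) = S(r) + (2^r(r + 5)) = (2^r(r + 3) - 3) + (2^r(r + 5)).
Simplifying, S(r+1) = 2^(r + 1)r + 2^(r + 3) - 3 = 2^(r+1)((r+1) + 3) - 3,
which is the closed form with n = r+1.
By induction, the statement is established for all n ≥ 1.

S(n) = 2^n(n + 3) - 3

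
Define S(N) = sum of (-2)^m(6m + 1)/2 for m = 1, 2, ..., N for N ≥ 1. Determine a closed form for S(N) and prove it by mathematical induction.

We claim S(N) = (-2)^N(2N + 1) - 1 for all N ≥ 1.
When N = 1: S(1) = -7, and the closed form gives -7. They agree.
Suppose the result is true for N = m, so S(m) = (-2)^m(2m + 1) - 1.
Then S(m+1) = S(m) + ((-2)^m(-6m - 7)) = ((-2)^m(2m + 1) - 1) + ((-2)^m(-6m - 7)).
Simplifying, S(m+1) = -4(-2)^m·m - 6(-2)^m - 1 = (-2)^(m+1)(2(m+1) + 1) - 1,
which is the closed form with N = m+1.
This completes the induction.

S(N) = (-2)^N(2N + 1) - 1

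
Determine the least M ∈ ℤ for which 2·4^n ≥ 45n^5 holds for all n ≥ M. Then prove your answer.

At n = 10: 2097152 < 4500000, so the inequality fails and M ≥ 11. We prove 2·4^n ≥ 45n^5 for all n ≥ 11.
Base case (n = 11): 2·4^n = 8388608 and 45n^5 = 7247295, so 8388608 ≥ 7247295.
Inductive step: assume the claim holds for n = r, so 2·4^r ≥ 45r^5.
Then 2·4^(r + 1) = 4·(2·4^r) ≥ 4·(45r^5).
Also, for r ≥ 11 we have 4·(45r^5) ≥ 45(r+1)^5, since 4 ≥ (1 + 1/r)^5 for all r ≥ 11.
Combining, 2·4^(r + 1) ≥ 45(r+1)^5.
This completes the induction.
Hence the smallest such M is 11.

M = 11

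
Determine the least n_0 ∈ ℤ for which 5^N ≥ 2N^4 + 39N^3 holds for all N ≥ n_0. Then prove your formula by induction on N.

n_0 = 6

At N = 5: 3125 < 6125, so the inequality fails and n_0 ≥ 6. We prove 5^N ≥ 2N^4 + 39N^3 for all N ≥ 6.
For the base case N = 6: 5^N = 15625 and 2N^4 + 39N^3 = 11016, so 15625 ≥ 11016.
Suppose the result is true for N = p, so 5^p ≥ 2p^4 + 39p^3.
Then 5^(p + 1) = 5·(5^p) ≥ 5·(2p^4 + 39p^3).
Also, for p ≥ 6 we have 5·(2p^4 + 39p^3) ≥ 2(p+1)^4 + 39(p+1)^3, since 5·(2p^4 + 39p^3) − (2(p+1)^4 + 39(p+1)^3) = 8p^4 + 148p^3 - 129p^2 - 125p - 41, which is nonnegative for all p ≥ 6.
Combining, 5^(p + 1) ≥ 2(p+1)^4 + 39(p+1)^3.
By the principle of mathematical induction, the result holds for all N ≥ 6.
Hence the smallest such n_0 is 6.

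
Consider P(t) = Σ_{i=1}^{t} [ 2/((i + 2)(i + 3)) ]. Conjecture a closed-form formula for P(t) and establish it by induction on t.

P(t) = 2t/(3(t + 3))

We claim P(t) = 2t/(3(t + 3)) for all t ≥ 1.
When t = 1: P(1) = 1/6, and the closed form gives 1/6. They agree.
Suppose the result is true for t = i, so P(i) = 2i/(3(i + 3)).
Then P(i+1) = P(i) + (2/((i + 3)(i + 4))) = (2i/(3(i + 3))) + (2/((i + 3)(i + 4))).
Simplifying, P(i+1) = 2(i + 1)/(3(i + 4)) = 2(i+1)/(3((i+1) + 3)),
which is the closed form with t = i+1.
Hence, by induction on t, the claim holds for every t ≥ 1.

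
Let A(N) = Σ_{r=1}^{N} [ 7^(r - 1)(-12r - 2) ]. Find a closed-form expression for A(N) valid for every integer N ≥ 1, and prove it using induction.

A(N) = -2·7^N·N

We claim A(N) = -2·7^N·N for all N ≥ 1.
Base case (N = 1): A(1) = -14, and the closed form gives -14. They agree.
Suppose the result is true for N = r, so A(r) = -2·7^r·r.
Then A(r+1) = A(r) + (7^r(-12r - 14)) = (-2·7^r·r) + (7^r(-12r - 14)).
Simplifying, A(r+1) = 14·7^r(-r - 1) = -2·7^(r+1)·(r+1),
which is the closed form with N = r+1.
This completes the induction.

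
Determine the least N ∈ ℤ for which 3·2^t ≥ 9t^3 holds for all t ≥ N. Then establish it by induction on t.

N = 13

At t = 12: 12288 < 15552, so the inequality fails and N ≥ 13. We prove 3·2^t ≥ 9t^3 for all t ≥ 13.
Base case (t = 13): 3·2^t = 24576 and 9t^3 = 19773, so 24576 ≥ 19773.
For the inductive step, assume it holds for an arbitrary i ≥ 13, so 3·2^i ≥ 9i^3.
Then 3·2^(i + 1) = 2·(3·2^i) ≥ 2·(9i^3).
Also, for i ≥ 13 we have 2·(9i^3) ≥ 9(i+1)^3, since 2 ≥ (1 + 1/i)^3 for all i ≥ 13.
Combining, 3·2^(i + 1) ≥ 9(i+1)^3.
By induction, the statement is established for all t ≥ 13.
Hence the smallest such N is 13.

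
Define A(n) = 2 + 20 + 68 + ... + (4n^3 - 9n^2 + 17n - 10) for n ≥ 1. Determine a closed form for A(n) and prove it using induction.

We claim A(n) = n(n^3 - n^2 + 5n - 3) for all n ≥ 1.
Base step (n = 1): A(1) = 2, and the closed form gives 2. They agree.
Suppose the result is true for n = r, so A(r) = r(r^3 - r^2 + 5r - 3).
Then A(r+1) = A(r) + (4r^3 + 3r^2 + 11r + 2) = (r(r^3 - r^2 + 5r - 3)) + (4r^3 + 3r^2 + 11r + 2).
Simplifying, A(r+1) = (r + 1)(r^3 + 2r^2 + 6r + 2) = (r+1)((r+1)^3 - (r+1)^2 + 5(r+1) - 3),
which is the closed form with n = r+1.
By induction, the statement is established for all n ≥ 1.

A(n) = n(n^3 - n^2 + 5n - 3)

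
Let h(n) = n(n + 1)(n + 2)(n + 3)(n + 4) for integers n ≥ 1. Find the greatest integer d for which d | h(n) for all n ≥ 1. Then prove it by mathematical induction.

d = 120

Computing the first values: h(1) = 120 and h(2) = 720; gcd(120, 720) = 120, so d ≤ 120.
We prove 120 | n(n + 1)(n + 2)(n + 3)(n + 4) for all n ≥ 1 by induction on n.
Base case (n = 1): h(1) = 120 = 120·(1), so 120 | h(1).
For the inductive step, assume it holds for an arbitrary j ≥ 1, i.e. 120 | h(j). Then
h(j+1) − h(j) = (j+1)·(j+2)·(j+3)·(j+4)·(j+5) − j·(j+1)·(j+2)·(j+3)·(j+4) = (j+1)·(j+2)·(j+3)·(j+4)·[(j+5) − j] = 5·(j+1)·(j+2)·(j+3)·(j+4). The product of 4 consecutive integers is divisible by (4)! = 24, so h(j+1) − h(j) is divisible by 5·24 = 120. By the inductive hypothesis 120 | h(j), hence 120 | h(j+1).
By induction, the statement is established for all n ≥ 1.
Therefore the largest such d is 120.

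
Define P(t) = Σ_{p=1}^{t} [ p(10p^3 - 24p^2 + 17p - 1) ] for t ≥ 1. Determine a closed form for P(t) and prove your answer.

We claim P(t) = t(t + 1)(2t^3 - 3t^2 + 2) for all t ≥ 1.
Base step (t = 1): P(1) = 2, and the closed form gives 2. They agree.
Suppose the result is true for t = p, so P(p) = p(2p^4 - p^3 - 3p^2 + 2p + 2).
Then P(p+1) = P(p) + (10p^4 + 16p^3 + 5p^2 + p + 2) = (p(2p^4 - p^3 - 3p^2 + 2p + 2)) + (10p^4 + 16p^3 + 5p^2 + p + 2).
Simplifying, P(p+1) = (p + 1)(p + 2)(2p^3 + 3p^2 + 1) = (p+1)((p+1) + 1)(2(p+1)^3 - 3(p+1)^2 + 2),
which is the closed form with t = p+1.
Hence, by induction on t, the claim holds for every t ≥ 1.

P(t) = t(t + 1)(2t^3 - 3t^2 + 2)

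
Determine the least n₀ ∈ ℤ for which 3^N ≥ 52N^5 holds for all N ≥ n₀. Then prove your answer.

n₀ = 17

At N = 16: 43046721 < 54525952, so the inequality fails and n₀ ≥ 17. We prove 3^N ≥ 52N^5 for all N ≥ 17.
For the base case N = 17: 3^N = 129140163 and 52N^5 = 73832564, so 129140163 ≥ 73832564.
Suppose the result is true for N = k, so 3^k ≥ 52k^5.
Then 3^(k + 1) = 3·(3^k) ≥ 3·(52k^5).
Also, for k ≥ 17 we have 3·(52k^5) ≥ 52(k+1)^5, since 3 ≥ (1 + 1/k)^5 for all k ≥ 17.
Combining, 3^(k + 1) ≥ 52(k+1)^5.
This completes the induction.
Hence the smallest such n₀ is 17.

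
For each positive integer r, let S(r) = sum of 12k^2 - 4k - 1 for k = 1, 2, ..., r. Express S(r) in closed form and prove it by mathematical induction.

S(r) = r(4r^2 + 4r - 1)

We claim S(r) = r(4r^2 + 4r - 1) for all r ≥ 1.
For the base case r = 1: S(1) = 7, and the closed form gives 7. They agree.
Suppose the result is true for r = k, so S(k) = k(4k^2 + 4k - 1).
Then S(k+1) = S(k) + (12k^2 + 20k + 7) = (k(4k^2 + 4k - 1)) + (12k^2 + 20k + 7).
Simplifying, S(k+1) = (k + 1)(4k^2 + 12k + 7) = (k+1)(4(k+1)^2 + 4(k+1) - 1),
which is the closed form with r = k+1.
By the principle of mathematical induction, the result holds for all r ≥ 1.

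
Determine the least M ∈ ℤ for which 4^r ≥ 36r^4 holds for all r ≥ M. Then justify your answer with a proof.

At r = 8: 65536 < 147456, so the inequality fails and M ≥ 9. We prove 4^r ≥ 36r^4 for all r ≥ 9.
For the base case r = 9: 4^r = 262144 and 36r^4 = 236196, so 262144 ≥ 236196.
Inductive step: suppose the statement holds for some i ≥ 9, so 4^i ≥ 36i^4.
Then 4^(i + 1) = 4·(4^i) ≥ 4·(36i^4).
Also, for i ≥ 9 we have 4·(36i^4) ≥ 36(i+1)^4, since 4 ≥ (1 + 1/i)^4 for all i ≥ 9.
Combining, 4^(i + 1) ≥ 36(i+1)^4.
By the principle of mathematical induction, the result holds for all r ≥ 9.
Hence the smallest such M is 9.

M = 9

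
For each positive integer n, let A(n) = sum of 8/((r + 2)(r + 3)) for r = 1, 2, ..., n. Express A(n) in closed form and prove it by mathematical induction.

We claim A(n) = 8n/(3(n + 3)) for all n ≥ 1.
Base case (n = 1): A(1) = 2/3, and the closed form gives 2/3. They agree.
Suppose the result is true for n = r, so A(r) = 8r/(3(r + 3)).
Then A(r+1) = A(r) + (8/((r + 3)(r + 4))) = (8r/(3(r + 3))) + (8/((r + 3)(r + 4))).
Simplifying, A(r+1) = 8(r + 1)/(3(r + 4)) = 8(r+1)/(3((r+1) + 3)),
which is the closed form with n = r+1.
By the principle of mathematical induction, the result holds for all n ≥ 1.

A(n) = 8n/(3(n + 3))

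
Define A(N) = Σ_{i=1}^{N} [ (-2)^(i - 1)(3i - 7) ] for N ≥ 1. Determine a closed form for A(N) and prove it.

We claim A(N) = (-2)^N(-N + 2) - 2 for all N ≥ 1.
For the base case N = 1: A(1) = -4, and the closed form gives -4. They agree.
Suppose the result is true for N = i, so A(i) = (-2)^i(-i + 2) - 2.
Then A(i+1) = A(i) + ((-2)^i(3i - 4)) = ((-2)^i(-i + 2) - 2) + ((-2)^i(3i - 4)).
Simplifying, A(i+1) = 2(-2)^i·i - 2(-2)^i - 2 = (-2)^(i+1)(-(i+1) + 2) - 2,
which is the closed form with N = i+1.
Hence, by induction on N, the claim holds for every N ≥ 1.

A(N) = (-2)^N(-N + 2) - 2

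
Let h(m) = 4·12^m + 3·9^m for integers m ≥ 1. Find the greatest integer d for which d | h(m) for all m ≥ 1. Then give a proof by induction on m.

Computing the first values: h(1) = 75 and h(2) = 819; gcd(75, 819) = 3, so d ≤ 3.
We prove 3 | 4·12^m + 3·9^m for all m ≥ 1 by induction on m.
For the base case m = 1: h(1) = 75 = 3·(25), so 3 | h(1).
Suppose the result is true for m = j, i.e. 3 | h(j). Then
h(j+1) − 12·h(j) = (4·12^(j+1) + 3·9^(j+1)) − 12·(4·12^j + 3·9^j) = (3)·9^j·(9 − 12) = (-9)·9^j. Since 3 | h(j) by the inductive hypothesis, 3 | 12·h(j); and 3 | -9 since -9 = 3·-3. Therefore 3 | h(j+1).
By induction, the statement is established for all m ≥ 1.
Therefore the largest such d is 3.

d = 3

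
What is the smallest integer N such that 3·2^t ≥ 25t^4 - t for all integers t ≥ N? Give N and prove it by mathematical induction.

At t = 20: 3145728 < 3999980, so the inequality fails and N ≥ 21. We prove 3·2^t ≥ 25t^4 - t for all t ≥ 21.
When t = 21: 3·2^t = 6291456 and 25t^4 - t = 4862004, so 6291456 ≥ 4862004.
Inductive step: assume the claim holds for t = j, so 3·2^j ≥ 25j^4 - j.
Then 3·2^(j + 1) = 2·(3·2^j) ≥ 2·(25j^4 - j).
Also, for j ≥ 21 we have 2·(25j^4 - j) ≥ 25(j+1)^4 - (j+1), since 2·(25j^4 - j) − (25(j+1)^4 - (j+1)) = 25j^4 - 100j^3 - 150j^2 - 101j - 24, which is nonnegative for all j ≥ 21.
Combining, 3·2^(j + 1) ≥ 25(j+1)^4 - (j+1).
This completes the induction.
Hence the smallest such N is 21.

N = 21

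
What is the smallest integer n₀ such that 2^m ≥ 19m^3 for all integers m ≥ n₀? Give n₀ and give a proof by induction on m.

At m = 16: 65536 < 77824, so the inequality fails and n₀ ≥ 17. We prove 2^m ≥ 19m^3 for all m ≥ 17.
For the base case m = 17: 2^m = 131072 and 19m^3 = 93347, so 131072 ≥ 93347.
Inductive step: suppose the statement holds for some j ≥ 17, so 2^j ≥ 19j^3.
Then 2^(j + 1) = 2·(2^j) ≥ 2·(19j^3).
Also, for j ≥ 17 we have 2·(19j^3) ≥ 19(j+1)^3, since 2 ≥ (1 + 1/j)^3 for all j ≥ 17.
Combining, 2^(j + 1) ≥ 19(j+1)^3.
This completes the induction.
Hence the smallest such n₀ is 17.

n₀ = 17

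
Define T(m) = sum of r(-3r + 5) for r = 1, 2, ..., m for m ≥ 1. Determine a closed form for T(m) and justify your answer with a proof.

T(m) = -m(m - 2)(m + 1)

We claim T(m) = -m(m - 2)(m + 1) for all m ≥ 1.
When m = 1: T(1) = 2, and the closed form gives 2. They agree.
Inductive step: suppose the statement holds for some r ≥ 1, so T(r) = r(-r^2 + r + 2).
Then T(r+1) = T(r) + (-3r^2 - r + 2) = (r(-r^2 + r + 2)) + (-3r^2 - r + 2).
Simplifying, T(r+1) = -(r - 1)(r + 1)(r + 2) = -(r+1)((r+1) - 2)((r+1) + 1),
which is the closed form with m = r+1.
This completes the induction.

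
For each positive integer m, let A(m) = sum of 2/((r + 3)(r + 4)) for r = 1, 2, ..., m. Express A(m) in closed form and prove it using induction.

We claim A(m) = m/(2(m + 4)) for all m ≥ 1.
Base case (m = 1): A(1) = 1/10, and the closed form gives 1/10. They agree.
For the inductive step, assume it holds for an arbitrary r ≥ 1, so A(r) = r/(2(r + 4)).
Then A(r+1) = A(r) + (2/((r + 4)(r + 5))) = (r/(2(r + 4))) + (2/((r + 4)(r + 5))).
Simplifying, A(r+1) = (r + 1)/(2(r + 5)) = (r+1)/(2((r+1) + 4)),
which is the closed form with m = r+1.
This completes the induction.

A(m) = m/(2(m + 4))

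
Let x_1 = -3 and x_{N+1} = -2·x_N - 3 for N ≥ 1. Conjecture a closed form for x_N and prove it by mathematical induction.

x_N = (-2)^N - 1

Computing the first terms: x_1 = -3, x_2 = 3, x_3 = -9. This suggests x_N = (-2)^N - 1.
When N = 1: the formula gives -3 = -3 = x_1.
Suppose the result is true for N = m, so x_m = (-2)^m - 1.
Then x_{m+1} = -2·x_m - 3 = -2·((-2)^m - 1) - 3 = (-2)^(m + 1) - 1,
which is the claimed formula at N = m+1.
Hence, by induction on N, the claim holds for every N ≥ 1.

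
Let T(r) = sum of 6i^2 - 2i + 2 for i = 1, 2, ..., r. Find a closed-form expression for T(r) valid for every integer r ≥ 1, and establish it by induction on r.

We claim T(r) = 2r(r^2 + r + 1) for all r ≥ 1.
When r = 1: T(1) = 6, and the closed form gives 6. They agree.
Inductive step: assume the claim holds for r = i, so T(i) = 2i(i^2 + i + 1).
Then T(i+1) = T(i) + (-2i + 6(i + 1)^2) = (2i(i^2 + i + 1)) + (-2i + 6(i + 1)^2).
Simplifying, T(i+1) = 2(i + 1)(i^2 + 3i + 3) = 2(i+1)((i+1)^2 + (i+1) + 1),
which is the closed form with r = i+1.
This completes the induction.

T(r) = 2r(r^2 + r + 1)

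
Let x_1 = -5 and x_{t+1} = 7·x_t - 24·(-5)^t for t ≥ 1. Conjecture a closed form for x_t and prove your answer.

x_t = 2(-5)^t + 5·7^(t - 1)

Computing the first terms: x_1 = -5, x_2 = 85, x_3 = -5. This suggests x_t = 2(-5)^t + 5·7^(t - 1).
When t = 1: the formula gives -5 = -5 = x_1.
Inductive step: assume the claim holds for t = m, so x_m = 2(-5)^m + 5·7^(m - 1).
Then x_{m+1} = 7·x_m - 24·(-5)^m = 7·(2(-5)^m + 5·7^(m - 1)) - 24·(-5)^m = 2(-5)^(m + 1) + 5·7^m = 2(-5)^(m+1) + 5·7^((m+1) - 1),
which is the claimed formula at t = m+1.
This completes the induction.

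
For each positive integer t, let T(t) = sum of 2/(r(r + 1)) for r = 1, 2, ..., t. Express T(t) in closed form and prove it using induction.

We claim T(t) = 2t/(t + 1) for all t ≥ 1.
Base case (t = 1): T(1) = 1, and the closed form gives 1. They agree.
Inductive step: suppose the statement holds for some r ≥ 1, so T(r) = 2r/(r + 1).
Then T(r+1) = T(r) + (2/((r + 1)(r + 2))) = (2r/(r + 1)) + (2/((r + 1)(r + 2))).
Simplifying, T(r+1) = 2(r + 1)/(r + 2) = 2(r+1)/((r+1) + 1),
which is the closed form with t = r+1.
By induction, the statement is established for all t ≥ 1.

T(t) = 2t/(t + 1)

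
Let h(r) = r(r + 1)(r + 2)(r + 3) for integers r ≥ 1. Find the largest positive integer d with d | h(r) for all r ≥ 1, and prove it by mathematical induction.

Computing the first values: h(1) = 24 and h(2) = 120; gcd(24, 120) = 24, so d ≤ 24.
We prove 24 | r(r + 1)(r + 2)(r + 3) for all r ≥ 1 by induction on r.
Base step (r = 1): h(1) = 24 = 24·(1), so 24 | h(1).
Inductive step: suppose the statement holds for some k ≥ 1, i.e. 24 | h(k). Then
h(k+1) − h(k) = (k+1)·(k+2)·(k+3)·(k+4) − k·(k+1)·(k+2)·(k+3) = (k+1)·(k+2)·(k+3)·[(k+4) − k] = 4·(k+1)·(k+2)·(k+3). The product of 3 consecutive integers is divisible by (3)! = 6, so h(k+1) − h(k) is divisible by 4·6 = 24. By the inductive hypothesis 24 | h(k), hence 24 | h(k+1).
By the principle of mathematical induction, the result holds for all r ≥ 1.
Therefore the largest such d is 24.

d = 24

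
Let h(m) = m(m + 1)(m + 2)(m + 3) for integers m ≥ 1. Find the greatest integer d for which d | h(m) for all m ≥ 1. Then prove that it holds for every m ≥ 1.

d = 24

Computing the first values: h(1) = 24 and h(2) = 120; gcd(24, 120) = 24, so d ≤ 24.
We prove 24 | m(m + 1)(m + 2)(m + 3) for all m ≥ 1 by induction on m.
For the base case m = 1: h(1) = 24 = 24·(1), so 24 | h(1).
Inductive step: assume the claim holds for m = j, i.e. 24 | h(j). Then
h(j+1) − h(j) = (j+1)·(j+2)·(j+3)·(j+4) − j·(j+1)·(j+2)·(j+3) = (j+1)·(j+2)·(j+3)·[(j+4) − j] = 4·(j+1)·(j+2)·(j+3). The product of 3 consecutive integers is divisible by (3)! = 6, so h(j+1) − h(j) is divisible by 4·6 = 24. By the inductive hypothesis 24 | h(j), hence 24 | h(j+1).
By induction, the statement is established for all m ≥ 1.
Therefore the largest such d is 24.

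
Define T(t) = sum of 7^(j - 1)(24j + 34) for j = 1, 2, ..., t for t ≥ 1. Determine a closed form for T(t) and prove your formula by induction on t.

T(t) = 7^t(4t + 5) - 5

We claim T(t) = 7^t(4t + 5) - 5 for all t ≥ 1.
Base case (t = 1): T(1) = 58, and the closed form gives 58. They agree.
Suppose the result is true for t = j, so T(j) = 7^j(4j + 5) - 5.
Then T(j+1) = T(j) + (7^j(24j + 58)) = (7^j(4j + 5) - 5) + (7^j(24j + 58)).
Simplifying, T(j+1) = 28·7^j·j + 63·7^j - 5 = 7^(j+1)(4(j+1) + 5) - 5,
which is the closed form with t = j+1.
By the principle of mathematical induction, the result holds for all t ≥ 1.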